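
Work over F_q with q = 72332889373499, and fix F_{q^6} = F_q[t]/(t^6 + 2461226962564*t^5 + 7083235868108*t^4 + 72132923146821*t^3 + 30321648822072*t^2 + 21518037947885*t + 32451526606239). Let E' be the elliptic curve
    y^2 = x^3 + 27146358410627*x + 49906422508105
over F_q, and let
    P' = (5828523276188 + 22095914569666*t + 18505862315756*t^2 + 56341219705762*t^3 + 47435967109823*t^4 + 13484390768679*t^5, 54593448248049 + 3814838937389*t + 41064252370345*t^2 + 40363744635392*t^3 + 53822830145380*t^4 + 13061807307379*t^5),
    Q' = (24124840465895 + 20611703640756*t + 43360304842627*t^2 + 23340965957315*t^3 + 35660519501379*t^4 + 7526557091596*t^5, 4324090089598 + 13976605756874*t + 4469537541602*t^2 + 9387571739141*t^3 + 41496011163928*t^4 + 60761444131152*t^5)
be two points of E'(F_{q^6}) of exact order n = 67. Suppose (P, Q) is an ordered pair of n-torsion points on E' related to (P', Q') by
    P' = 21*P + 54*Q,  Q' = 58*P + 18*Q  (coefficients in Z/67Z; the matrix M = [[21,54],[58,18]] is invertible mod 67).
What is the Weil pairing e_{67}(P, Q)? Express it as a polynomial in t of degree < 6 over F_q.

The 67-Weil pairing on E[67] over F_{72332889373499} is alternating-bilinear: e_{67}(P',Q') = e_{67}(P,Q)^det(M).
det(M) mod 67 = 60; its inverse in (Z/67)^* is 19 (check: 60*19 mod 67 = 1).
7-bit Miller (1000011) on E'/F_{72332889373499} with a'=27146358410627, b'=49906422508105: accumulate tangent/chord ratios at Q'+S and P'+S'.
Miller gives e_{67}(P',Q') = 29408859908619 + 21228580418875*t + 9041741472808*t^2 + 54014928239025*t^3 + 30996065123435*t^4 + 47739250527376*t^5 in F_{72332889373499^6}.
Finally e_{67}(P,Q) = 1083305996969 + 63541074774197*t + 23983674805104*t^2 + 47117519711174*t^3 + 55879926545922*t^4 + 41117088134741*t^5.

1083305996969 + 63541074774197*t + 23983674805104*t^2 + 47117519711174*t^3 + 55879926545922*t^4 + 41117088134741*t^5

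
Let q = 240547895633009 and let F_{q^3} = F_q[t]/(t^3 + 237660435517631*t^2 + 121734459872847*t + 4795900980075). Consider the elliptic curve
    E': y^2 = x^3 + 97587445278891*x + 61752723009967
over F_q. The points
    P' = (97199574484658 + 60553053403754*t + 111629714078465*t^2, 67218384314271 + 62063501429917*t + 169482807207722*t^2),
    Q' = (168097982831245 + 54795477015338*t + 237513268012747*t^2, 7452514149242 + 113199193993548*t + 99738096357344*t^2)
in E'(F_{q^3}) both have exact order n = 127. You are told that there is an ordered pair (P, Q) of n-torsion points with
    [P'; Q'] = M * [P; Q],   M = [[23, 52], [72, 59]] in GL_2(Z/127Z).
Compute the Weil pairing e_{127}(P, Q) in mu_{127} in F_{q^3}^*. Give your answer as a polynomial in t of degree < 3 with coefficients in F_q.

Under M = [[23,52],[72,59]] in GL_2(Z/127), e_{127}(P',Q') = e_{127}(P,Q)^(23*59-52*72 mod 127).
So e_{127}(P,Q) = e_{127}(P',Q')^{44}, since 26*44 = 1 mod 127.
Double-and-add over 1111111: 7-1 doublings, 7-1 additions; each step l_{T,T}/v_{2T} or l_{T,P'}/v at Q'+S for random S.
The quotient is 171528429883946 + 8362501371762*t + 105193215376791*t^2.
Raise to 44: e(P,Q) = 56184196271825 + 56472289176321*t + 211423001676108*t^2 in mu_{127}.

56184196271825 + 56472289176321*t + 211423001676108*t^2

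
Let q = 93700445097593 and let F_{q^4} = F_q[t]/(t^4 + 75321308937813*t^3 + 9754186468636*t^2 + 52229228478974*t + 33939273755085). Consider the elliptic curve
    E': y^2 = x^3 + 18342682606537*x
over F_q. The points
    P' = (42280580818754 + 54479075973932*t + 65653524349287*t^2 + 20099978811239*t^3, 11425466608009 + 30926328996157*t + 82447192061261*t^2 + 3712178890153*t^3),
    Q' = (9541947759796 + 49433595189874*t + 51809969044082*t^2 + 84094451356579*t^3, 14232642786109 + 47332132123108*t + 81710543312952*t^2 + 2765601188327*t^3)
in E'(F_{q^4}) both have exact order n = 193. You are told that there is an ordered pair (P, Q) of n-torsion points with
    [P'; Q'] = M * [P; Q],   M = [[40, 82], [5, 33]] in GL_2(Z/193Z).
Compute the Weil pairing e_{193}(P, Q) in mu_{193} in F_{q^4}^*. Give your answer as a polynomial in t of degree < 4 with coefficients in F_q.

Under M = [[40,82],[5,33]] in GL_2(Z/193), e_{193}(P',Q') = e_{193}(P,Q)^(40*33-82*5 mod 193).
Hence e(P,Q) = e(P',Q')^{7} where 7 = 138^{-1} mod 193.
Run Miller on y^2=x^3+18342682606537*x over F_{93700445097593}: ladder 11000001 (8 bits); e = f_P(D_Q)/f_Q(D_P).
Result: e(P',Q') = 9734687559359 + 62662405766013*t + 69616495059409*t^2 + 81768094787553*t^3.
Raise to 7: e(P,Q) = 46726427709729 + 20610264379464*t + 76141433447804*t^2 + 77037981394218*t^3 in mu_{193}.

46726427709729 + 20610264379464*t + 76141433447804*t^2 + 77037981394218*t^3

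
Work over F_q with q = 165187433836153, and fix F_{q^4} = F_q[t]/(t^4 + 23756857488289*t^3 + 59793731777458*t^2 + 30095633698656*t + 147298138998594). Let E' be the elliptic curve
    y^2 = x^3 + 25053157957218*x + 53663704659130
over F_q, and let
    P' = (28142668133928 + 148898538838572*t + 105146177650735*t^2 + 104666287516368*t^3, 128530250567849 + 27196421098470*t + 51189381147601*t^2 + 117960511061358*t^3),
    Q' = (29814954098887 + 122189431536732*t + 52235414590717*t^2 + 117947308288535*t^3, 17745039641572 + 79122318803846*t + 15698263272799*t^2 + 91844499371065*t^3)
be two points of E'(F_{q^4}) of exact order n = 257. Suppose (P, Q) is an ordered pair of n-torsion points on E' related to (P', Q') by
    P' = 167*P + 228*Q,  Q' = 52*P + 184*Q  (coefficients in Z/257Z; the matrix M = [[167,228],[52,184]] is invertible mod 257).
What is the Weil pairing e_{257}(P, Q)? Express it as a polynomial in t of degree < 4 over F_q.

104019078605605 + 155321230800543*t + 9048098552441*t^2 + 54596750403581*t^3

Alternating bilinearity on E[257] (values in mu_{257} in F_{165187433836153^4}) gives e(P',Q') = e(P,Q)^det(M).
Inverting 111 mod 257: 44. Thus e_{257}(P,Q) = e(P',Q')^{44}.
Run Miller on y^2=x^3+25053157957218*x+53663704659130 over F_{165187433836153}: ladder 100000001 (9 bits); e = f_P(D_Q)/f_Q(D_P).
Miller gives e_{257}(P',Q') = 122666854004343 + 102578059812647*t + 47501239895154*t^2 + 69787565029165*t^3 in F_{165187433836153^4}.
Thus e_{257}(P,Q) = 104019078605605 + 155321230800543*t + 9048098552441*t^2 + 54596750403581*t^3.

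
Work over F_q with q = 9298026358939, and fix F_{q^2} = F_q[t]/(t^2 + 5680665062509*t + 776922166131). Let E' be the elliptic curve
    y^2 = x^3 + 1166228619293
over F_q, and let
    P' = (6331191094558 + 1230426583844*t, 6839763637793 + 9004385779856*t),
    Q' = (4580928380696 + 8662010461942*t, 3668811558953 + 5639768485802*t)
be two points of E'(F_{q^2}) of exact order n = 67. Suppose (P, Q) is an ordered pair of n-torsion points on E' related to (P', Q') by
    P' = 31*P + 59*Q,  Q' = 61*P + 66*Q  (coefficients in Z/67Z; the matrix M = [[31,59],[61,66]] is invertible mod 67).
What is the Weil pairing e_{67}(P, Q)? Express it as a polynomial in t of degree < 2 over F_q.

4076959036425 + 7582826333378*t

Alternating bilinearity on E[67] (values in mu_{67} in F_{9298026358939^2}) gives e(P',Q') = e(P,Q)^det(M).
det(M) mod 67 = 55; its inverse in (Z/67)^* is 39 (check: 55*39 mod 67 = 1).
n = 67 = (1000011)_2 (7 bits, wt 3); accumulate f_{67,P'}(Q'+S)/f_{67,P'}(S) along the 6-step ladder.
Result: e(P',Q') = 5216274553421 + 8370849236192*t.
Hence e(P,Q) = 4076959036425 + 7582826333378*t in F_{9298026358939^2}^*.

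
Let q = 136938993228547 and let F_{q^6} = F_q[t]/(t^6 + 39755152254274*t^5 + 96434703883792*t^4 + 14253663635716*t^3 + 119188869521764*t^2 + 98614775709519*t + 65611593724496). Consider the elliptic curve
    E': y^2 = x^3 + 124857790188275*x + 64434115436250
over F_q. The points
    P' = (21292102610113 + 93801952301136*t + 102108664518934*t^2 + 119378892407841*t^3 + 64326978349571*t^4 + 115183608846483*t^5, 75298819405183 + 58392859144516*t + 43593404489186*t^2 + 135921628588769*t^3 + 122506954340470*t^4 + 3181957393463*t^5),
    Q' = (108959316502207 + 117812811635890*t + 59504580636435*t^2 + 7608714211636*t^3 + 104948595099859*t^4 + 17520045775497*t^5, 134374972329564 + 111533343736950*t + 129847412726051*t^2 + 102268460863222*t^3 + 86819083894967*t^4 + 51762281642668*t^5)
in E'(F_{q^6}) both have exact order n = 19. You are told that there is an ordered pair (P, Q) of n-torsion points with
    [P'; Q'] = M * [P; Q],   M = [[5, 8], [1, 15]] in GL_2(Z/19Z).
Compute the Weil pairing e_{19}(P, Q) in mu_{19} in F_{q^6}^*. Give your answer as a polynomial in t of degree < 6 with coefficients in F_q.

131733042552969 + 88109329892466*t + 82766446444502*t^2 + 53300807821964*t^3 + 41211738510394*t^4 + 104345083505846*t^5

The 19-Weil pairing on E[19] over F_{136938993228547} is alternating-bilinear: e_{19}(P',Q') = e_{19}(P,Q)^det(M).
det(M) mod 19 = 10; its inverse in (Z/19)^* is 2 (check: 10*2 mod 19 = 1).
Miller loop for e_{19} over F_{136938993228547^6}: bits of 19 = 10011; 4 double steps + 2 add steps, l/v at each.
Result: e(P',Q') = 15523773257154 + 110317681475987*t + 129469406511333*t^2 + 14658971096325*t^3 + 12606263148905*t^4 + 112292343884012*t^5.
Hence e(P,Q) = 131733042552969 + 88109329892466*t + 82766446444502*t^2 + 53300807821964*t^3 + 41211738510394*t^4 + 104345083505846*t^5 in F_{136938993228547^6}^*.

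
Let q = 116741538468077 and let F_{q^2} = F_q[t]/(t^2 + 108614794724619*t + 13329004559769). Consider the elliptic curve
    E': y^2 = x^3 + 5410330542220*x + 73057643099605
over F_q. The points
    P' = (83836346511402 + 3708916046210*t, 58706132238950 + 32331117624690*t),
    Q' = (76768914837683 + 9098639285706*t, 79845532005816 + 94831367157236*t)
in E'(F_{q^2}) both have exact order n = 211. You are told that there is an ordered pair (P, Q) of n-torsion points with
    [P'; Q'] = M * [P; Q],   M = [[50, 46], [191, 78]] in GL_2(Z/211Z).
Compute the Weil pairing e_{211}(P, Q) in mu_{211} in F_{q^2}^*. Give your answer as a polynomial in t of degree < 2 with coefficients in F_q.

Alternating bilinearity on E[211] (values in mu_{211} in F_{116741538468077^2}) gives e(P',Q') = e(P,Q)^det(M).
det(M) mod 211 = 178; its inverse in (Z/211)^* is 179 (check: 178*179 mod 211 = 1).
Double-and-add over 11010011: 8-1 doublings, 5-1 additions; each step l_{T,T}/v_{2T} or l_{T,P'}/v at Q'+S for random S.
f_P(D_Q)/f_Q(D_P) = 14367307167124 + 8265141966624*t.
Finally e_{211}(P,Q) = 103187756197778 + 10610231877017*t.

103187756197778 + 10610231877017*t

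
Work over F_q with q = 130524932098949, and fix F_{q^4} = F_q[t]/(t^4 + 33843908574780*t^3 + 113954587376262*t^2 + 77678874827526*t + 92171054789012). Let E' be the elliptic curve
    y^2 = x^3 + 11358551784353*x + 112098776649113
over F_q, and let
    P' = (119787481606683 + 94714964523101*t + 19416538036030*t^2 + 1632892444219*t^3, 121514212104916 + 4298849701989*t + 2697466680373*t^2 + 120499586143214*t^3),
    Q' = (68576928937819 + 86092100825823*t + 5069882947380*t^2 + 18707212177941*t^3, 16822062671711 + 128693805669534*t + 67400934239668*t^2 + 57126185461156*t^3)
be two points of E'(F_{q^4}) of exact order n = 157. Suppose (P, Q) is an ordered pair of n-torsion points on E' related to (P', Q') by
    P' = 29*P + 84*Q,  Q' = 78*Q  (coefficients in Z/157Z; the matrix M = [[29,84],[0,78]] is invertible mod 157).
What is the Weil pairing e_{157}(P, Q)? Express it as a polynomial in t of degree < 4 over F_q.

114771102797965 + 48472722181838*t + 129653153051443*t^2 + 113209920390925*t^3

Since e_{157}(P,P)=e_{157}(Q,Q)=1 and e_{157}(Q,P)=e_{157}(P,Q)^{-1}, expanding e_{157}(29*P + 84*Q,78*Q) leaves e(P,Q)^det(M).
So e_{157}(P,Q) = e_{157}(P',Q')^{27}, since 64*27 = 1 mod 157.
Build f_{157,P'} and f_{157,Q'} via the 8-bit ladder of 157=10011101_2; evaluate at shifted divisors; quotient in F_{130524932098949^4}.
The quotient is 79802161587439 + 117198711505417*t + 111632615434481*t^2 + 130418401397243*t^3.
e_{157}(P,Q) = (79802161587439 + 117198711505417*t + 111632615434481*t^2 + 130418401397243*t^3)^{27} = 114771102797965 + 48472722181838*t + 129653153051443*t^2 + 113209920390925*t^3.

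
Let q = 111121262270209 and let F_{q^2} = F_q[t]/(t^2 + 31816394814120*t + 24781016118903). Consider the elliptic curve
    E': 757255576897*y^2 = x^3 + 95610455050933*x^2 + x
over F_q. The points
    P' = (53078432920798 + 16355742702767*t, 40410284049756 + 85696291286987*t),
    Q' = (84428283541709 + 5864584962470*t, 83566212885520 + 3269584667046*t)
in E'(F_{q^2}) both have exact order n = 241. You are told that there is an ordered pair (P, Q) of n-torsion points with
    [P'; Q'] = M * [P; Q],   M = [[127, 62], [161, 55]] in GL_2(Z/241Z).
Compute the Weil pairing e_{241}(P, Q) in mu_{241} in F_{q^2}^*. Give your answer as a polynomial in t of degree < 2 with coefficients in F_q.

The 241-Weil pairing on E[241] over F_{111121262270209} is alternating-bilinear: e_{241}(P',Q') = e_{241}(P,Q)^det(M).
So e_{241}(P,Q) = e_{241}(P',Q')^{140}, since 136*140 = 1 mod 241.
Undo Montgomery via alpha=7569483769791, beta=53142203034404: (a',b')=(57531511644943,84289365148346) over F_{111121262270209}.
Miller loop for e_{241} over F_{111121262270209^2}: bits of 241 = 11110001; 7 double steps + 4 add steps, l/v at each.
So e_{241}(P',Q') = 105793638003016 + 80979053123414*t.
Hence e(P,Q) = 16872463882257 + 105366095721846*t in F_{111121262270209^2}^*.

16872463882257 + 105366095721846*t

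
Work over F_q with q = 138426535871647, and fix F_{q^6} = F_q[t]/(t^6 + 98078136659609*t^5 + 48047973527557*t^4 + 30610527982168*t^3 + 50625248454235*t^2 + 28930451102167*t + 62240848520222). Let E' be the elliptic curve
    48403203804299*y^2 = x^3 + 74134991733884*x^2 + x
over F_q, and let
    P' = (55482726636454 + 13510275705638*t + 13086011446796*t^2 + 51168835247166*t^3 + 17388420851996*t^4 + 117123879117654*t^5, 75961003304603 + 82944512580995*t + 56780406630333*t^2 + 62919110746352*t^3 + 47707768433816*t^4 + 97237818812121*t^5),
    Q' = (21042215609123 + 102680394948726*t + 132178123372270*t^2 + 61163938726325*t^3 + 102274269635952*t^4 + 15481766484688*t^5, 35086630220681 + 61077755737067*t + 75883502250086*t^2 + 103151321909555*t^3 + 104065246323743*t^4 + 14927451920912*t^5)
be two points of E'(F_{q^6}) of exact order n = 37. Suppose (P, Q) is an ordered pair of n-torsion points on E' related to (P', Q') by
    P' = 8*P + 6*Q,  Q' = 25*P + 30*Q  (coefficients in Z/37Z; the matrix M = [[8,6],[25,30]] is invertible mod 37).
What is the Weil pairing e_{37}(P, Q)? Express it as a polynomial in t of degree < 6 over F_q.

Since e_{37}(P,P)=e_{37}(Q,Q)=1 and e_{37}(Q,P)=e_{37}(P,Q)^{-1}, expanding e_{37}(8*P + 6*Q,25*P + 30*Q) leaves e(P,Q)^det(M).
Hence e(P,Q) = e(P',Q')^{7} where 7 = 16^{-1} mod 37.
Undo Montgomery via alpha=44610338329291, beta=29276142437494: (a',b')=(106450127891796,34932467335736) over F_{138426535871647}.
Double-and-add over 100101: 6-1 doublings, 3-1 additions; each step l_{T,T}/v_{2T} or l_{T,P'}/v at Q'+S for random S.
e_{37}(P',Q') = 115239103619130 + 90110113169251*t + 127937129222932*t^2 + 102273889880417*t^3 + 76920048723834*t^4 + 78310429016986*t^5.
Finally e_{37}(P,Q) = 4463376017011 + 31409696924322*t + 108877778973790*t^2 + 29477308188871*t^3 + 88063791415594*t^4 + 69164447300064*t^5.

4463376017011 + 31409696924322*t + 108877778973790*t^2 + 29477308188871*t^3 + 88063791415594*t^4 + 69164447300064*t^5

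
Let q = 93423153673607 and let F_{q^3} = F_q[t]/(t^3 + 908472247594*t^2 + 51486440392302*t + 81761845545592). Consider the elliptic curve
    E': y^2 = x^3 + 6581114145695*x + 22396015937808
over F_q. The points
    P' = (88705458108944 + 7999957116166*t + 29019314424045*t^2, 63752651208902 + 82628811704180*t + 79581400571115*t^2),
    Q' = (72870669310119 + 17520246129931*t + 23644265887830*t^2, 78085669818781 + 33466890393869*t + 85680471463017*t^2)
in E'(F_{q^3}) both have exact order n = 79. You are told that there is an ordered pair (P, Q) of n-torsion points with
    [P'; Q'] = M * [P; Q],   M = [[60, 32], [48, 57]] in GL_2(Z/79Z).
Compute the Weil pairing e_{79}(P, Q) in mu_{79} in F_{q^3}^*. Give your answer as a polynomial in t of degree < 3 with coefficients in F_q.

27776874227563 + 83527129890065*t + 10953194184127*t^2

Since e_{79}(P,P)=e_{79}(Q,Q)=1 and e_{79}(Q,P)=e_{79}(P,Q)^{-1}, expanding e_{79}(60*P + 32*Q,48*P + 57*Q) leaves e(P,Q)^det(M).
Hence e(P,Q) = e(P',Q')^{46} where 46 = 67^{-1} mod 79.
Double-and-add over 1001111: 7-1 doublings, 5-1 additions; each step l_{T,T}/v_{2T} or l_{T,P'}/v at Q'+S for random S.
Miller gives e_{79}(P',Q') = 68456335032091 + 14257157346161*t + 64171752335950*t^2 in F_{93423153673607^3}.
Finally e_{79}(P,Q) = 27776874227563 + 83527129890065*t + 10953194184127*t^2.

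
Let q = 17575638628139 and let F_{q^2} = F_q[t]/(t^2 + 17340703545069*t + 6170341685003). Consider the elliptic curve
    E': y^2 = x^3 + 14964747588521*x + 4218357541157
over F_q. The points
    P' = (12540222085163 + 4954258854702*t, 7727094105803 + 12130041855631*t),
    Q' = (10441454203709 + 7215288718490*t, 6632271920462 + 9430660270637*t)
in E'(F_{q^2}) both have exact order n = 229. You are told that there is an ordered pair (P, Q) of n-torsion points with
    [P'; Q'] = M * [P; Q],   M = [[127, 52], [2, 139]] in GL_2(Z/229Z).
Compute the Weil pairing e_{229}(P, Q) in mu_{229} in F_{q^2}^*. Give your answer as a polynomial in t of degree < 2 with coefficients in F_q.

10699994535013 + 12382899370425*t

Since e_{229}(P,P)=e_{229}(Q,Q)=1 and e_{229}(Q,P)=e_{229}(P,Q)^{-1}, expanding e_{229}(127*P + 52*Q,2*P + 139*Q) leaves e(P,Q)^det(M).
So e_{229}(P,Q) = e_{229}(P',Q')^{199}, since 145*199 = 1 mod 229.
8-bit Miller (11100101) on E'/F_{17575638628139} with a'=14964747588521, b'=4218357541157: accumulate tangent/chord ratios at Q'+S and P'+S'.
Result: e(P',Q') = 922941937096 + 14444463824965*t.
Raise to 199: e(P,Q) = 10699994535013 + 12382899370425*t in mu_{229}.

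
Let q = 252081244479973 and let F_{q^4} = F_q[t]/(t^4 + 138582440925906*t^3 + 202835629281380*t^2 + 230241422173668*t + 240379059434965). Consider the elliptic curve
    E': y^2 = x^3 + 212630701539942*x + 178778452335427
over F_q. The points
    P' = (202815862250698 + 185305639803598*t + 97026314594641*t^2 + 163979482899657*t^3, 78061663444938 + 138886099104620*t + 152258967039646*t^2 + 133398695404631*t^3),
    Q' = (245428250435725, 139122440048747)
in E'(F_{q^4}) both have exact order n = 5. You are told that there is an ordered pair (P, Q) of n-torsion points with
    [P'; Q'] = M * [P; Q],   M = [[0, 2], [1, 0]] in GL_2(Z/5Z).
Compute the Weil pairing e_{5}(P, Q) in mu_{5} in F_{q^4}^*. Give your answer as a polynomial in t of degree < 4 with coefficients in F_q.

e_{5} is bilinear + alternating on E[5], so e_{5}(2*Q, 1*P) = e_{5}(P,Q)^(0*0-2*1).
0*0 - 2*1 = -2; reduced mod 5: det = 3, inverse 2.
n = 5 = (101)_2 (3 bits, wt 2); accumulate f_{5,P'}(Q'+S)/f_{5,P'}(S) along the 2-step ladder.
The quotient is 198732879262878 + 159711654030224*t + 85870351413185*t^2 + 71552194290345*t^3.
Raise to 2: e(P,Q) = 150416928933276 + 11723592945348*t + 11787697581870*t^2 + 218354649983722*t^3 in mu_{5}.

150416928933276 + 11723592945348*t + 11787697581870*t^2 + 218354649983722*t^3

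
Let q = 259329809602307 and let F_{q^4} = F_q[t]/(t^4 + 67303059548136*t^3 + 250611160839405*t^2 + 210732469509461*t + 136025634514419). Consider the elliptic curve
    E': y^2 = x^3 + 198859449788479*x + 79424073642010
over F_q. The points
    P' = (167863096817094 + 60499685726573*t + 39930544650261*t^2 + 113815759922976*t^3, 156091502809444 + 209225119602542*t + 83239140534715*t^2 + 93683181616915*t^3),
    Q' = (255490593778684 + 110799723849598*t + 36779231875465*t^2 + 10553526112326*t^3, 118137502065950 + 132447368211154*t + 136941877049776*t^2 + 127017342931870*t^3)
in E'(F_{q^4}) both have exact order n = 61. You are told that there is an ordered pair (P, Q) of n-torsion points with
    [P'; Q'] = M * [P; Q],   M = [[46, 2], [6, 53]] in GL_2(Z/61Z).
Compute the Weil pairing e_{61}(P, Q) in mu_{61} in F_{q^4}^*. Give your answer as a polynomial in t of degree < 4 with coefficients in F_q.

100558793566105 + 28242957664252*t + 75489240237163*t^2 + 156342159482520*t^3

The 61-Weil pairing on E[61] over F_{259329809602307} is alternating-bilinear: e_{61}(P',Q') = e_{61}(P,Q)^det(M).
46*53 - 2*6 = 2426; reduced mod 61: det = 47, inverse 13.
6-bit Miller (111101) on E'/F_{259329809602307} with a'=198859449788479, b'=79424073642010: accumulate tangent/chord ratios at Q'+S and P'+S'.
Miller gives e_{61}(P',Q') = 56242618983863 + 79792932532782*t + 148486121530296*t^2 + 199170530815019*t^3 in F_{259329809602307^4}.
Thus e_{61}(P,Q) = 100558793566105 + 28242957664252*t + 75489240237163*t^2 + 156342159482520*t^3.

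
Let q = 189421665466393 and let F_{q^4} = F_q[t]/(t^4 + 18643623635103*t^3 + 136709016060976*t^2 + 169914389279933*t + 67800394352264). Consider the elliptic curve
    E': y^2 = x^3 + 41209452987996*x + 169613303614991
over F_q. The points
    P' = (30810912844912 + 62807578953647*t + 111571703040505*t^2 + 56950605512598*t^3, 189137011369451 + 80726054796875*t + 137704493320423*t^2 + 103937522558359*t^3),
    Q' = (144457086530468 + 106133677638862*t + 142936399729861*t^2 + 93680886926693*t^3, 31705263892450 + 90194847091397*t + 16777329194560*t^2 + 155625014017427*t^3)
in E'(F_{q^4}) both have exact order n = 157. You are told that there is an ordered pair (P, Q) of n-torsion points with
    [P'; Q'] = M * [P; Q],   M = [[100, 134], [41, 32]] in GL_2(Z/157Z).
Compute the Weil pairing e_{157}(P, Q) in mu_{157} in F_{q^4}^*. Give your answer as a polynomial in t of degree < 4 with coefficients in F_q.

16779423251492 + 98053011011285*t + 160119589514275*t^2 + 33117618687704*t^3

Since e_{157}(P,P)=e_{157}(Q,Q)=1 and e_{157}(Q,P)=e_{157}(P,Q)^{-1}, expanding e_{157}(100*P + 134*Q,41*P + 32*Q) leaves e(P,Q)^det(M).
Inverting 61 mod 157: 139. Thus e_{157}(P,Q) = e(P',Q')^{139}.
8-bit Miller (10011101) on E'/F_{189421665466393} with a'=41209452987996, b'=169613303614991: accumulate tangent/chord ratios at Q'+S and P'+S'.
The quotient is 110218639111923 + 159009093919386*t + 142550578885098*t^2 + 127807975306086*t^3.
e_{157}(P,Q) = (110218639111923 + 159009093919386*t + 142550578885098*t^2 + 127807975306086*t^3)^{139} = 16779423251492 + 98053011011285*t + 160119589514275*t^2 + 33117618687704*t^3.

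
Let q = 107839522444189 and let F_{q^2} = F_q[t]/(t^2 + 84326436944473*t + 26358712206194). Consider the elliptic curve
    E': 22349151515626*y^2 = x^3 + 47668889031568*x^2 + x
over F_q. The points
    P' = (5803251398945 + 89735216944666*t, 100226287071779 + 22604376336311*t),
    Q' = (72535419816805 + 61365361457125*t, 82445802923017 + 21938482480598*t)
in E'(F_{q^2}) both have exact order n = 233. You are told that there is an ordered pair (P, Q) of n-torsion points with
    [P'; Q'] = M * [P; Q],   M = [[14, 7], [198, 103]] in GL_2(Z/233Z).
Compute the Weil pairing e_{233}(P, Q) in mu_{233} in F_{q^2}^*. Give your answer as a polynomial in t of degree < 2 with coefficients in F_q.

66027682446992 + 6568151264093*t

Alternating bilinearity on E[233] (values in mu_{233} in F_{107839522444189^2}) gives e(P',Q') = e(P,Q)^det(M).
Inverting 56 mod 233: 129. Thus e_{233}(P,Q) = e(P',Q')^{129}.
(x,y)|->(43150471671355x+10736230298245,43150471671355y) sends E' to y^2=x^3+59935989780535*x+37605523279786.
Miller loop for e_{233} over F_{107839522444189^2}: bits of 233 = 11101001; 7 double steps + 4 add steps, l/v at each.
So e_{233}(P',Q') = 25166750024218 + 44170768434507*t.
Hence e(P,Q) = 66027682446992 + 6568151264093*t in F_{107839522444189^2}^*.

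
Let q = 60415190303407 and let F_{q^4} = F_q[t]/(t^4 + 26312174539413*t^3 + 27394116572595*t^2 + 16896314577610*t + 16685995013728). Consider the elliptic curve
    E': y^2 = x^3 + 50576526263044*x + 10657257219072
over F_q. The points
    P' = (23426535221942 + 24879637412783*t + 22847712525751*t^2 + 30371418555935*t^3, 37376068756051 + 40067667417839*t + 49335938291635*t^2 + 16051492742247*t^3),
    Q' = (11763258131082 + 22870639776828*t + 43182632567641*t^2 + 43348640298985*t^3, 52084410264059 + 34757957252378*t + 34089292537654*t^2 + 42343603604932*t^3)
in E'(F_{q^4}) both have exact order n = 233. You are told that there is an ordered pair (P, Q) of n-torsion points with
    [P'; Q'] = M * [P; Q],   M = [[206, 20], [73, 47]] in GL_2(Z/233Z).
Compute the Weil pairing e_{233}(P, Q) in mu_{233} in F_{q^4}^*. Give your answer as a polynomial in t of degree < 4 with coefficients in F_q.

13798735613723 + 33494139229162*t + 54731406292724*t^2 + 28583488673462*t^3

e_{233} is bilinear + alternating on E[233], so e_{233}(206*P + 20*Q, 73*P + 47*Q) = e_{233}(P,Q)^(206*47-20*73).
So e_{233}(P,Q) = e_{233}(P',Q')^{80}, since 67*80 = 1 mod 233.
8-bit Miller (11101001) on E'/F_{60415190303407} with a'=50576526263044, b'=10657257219072: accumulate tangent/chord ratios at Q'+S and P'+S'.
So e_{233}(P',Q') = 1254156221901 + 30873802562229*t + 52955320520581*t^2 + 46818356014952*t^3.
Finally e_{233}(P,Q) = 13798735613723 + 33494139229162*t + 54731406292724*t^2 + 28583488673462*t^3.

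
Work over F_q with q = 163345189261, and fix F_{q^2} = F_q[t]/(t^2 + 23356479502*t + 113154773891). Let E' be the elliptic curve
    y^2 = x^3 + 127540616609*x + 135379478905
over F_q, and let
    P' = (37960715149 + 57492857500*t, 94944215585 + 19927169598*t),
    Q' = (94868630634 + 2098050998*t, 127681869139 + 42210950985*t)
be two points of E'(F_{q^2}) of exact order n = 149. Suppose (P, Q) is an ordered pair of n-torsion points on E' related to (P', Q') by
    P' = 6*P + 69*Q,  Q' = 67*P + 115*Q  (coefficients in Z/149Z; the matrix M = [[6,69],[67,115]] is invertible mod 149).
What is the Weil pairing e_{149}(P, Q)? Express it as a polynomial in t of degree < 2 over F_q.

e_{149} is bilinear + alternating on E[149], so e_{149}(6*P + 69*Q, 67*P + 115*Q) = e_{149}(P,Q)^(6*115-69*67).
Hence e(P,Q) = e(P',Q')^{101} where 101 = 90^{-1} mod 149.
Run Miller on y^2=x^3+127540616609*x+135379478905 over F_{163345189261}: ladder 10010101 (8 bits); e = f_P(D_Q)/f_Q(D_P).
Miller gives e_{149}(P',Q') = 22909112272 + 110874886149*t in F_{163345189261^2}.
Hence e(P,Q) = 134248175226 + 114480933729*t in F_{163345189261^2}^*.

134248175226 + 114480933729*t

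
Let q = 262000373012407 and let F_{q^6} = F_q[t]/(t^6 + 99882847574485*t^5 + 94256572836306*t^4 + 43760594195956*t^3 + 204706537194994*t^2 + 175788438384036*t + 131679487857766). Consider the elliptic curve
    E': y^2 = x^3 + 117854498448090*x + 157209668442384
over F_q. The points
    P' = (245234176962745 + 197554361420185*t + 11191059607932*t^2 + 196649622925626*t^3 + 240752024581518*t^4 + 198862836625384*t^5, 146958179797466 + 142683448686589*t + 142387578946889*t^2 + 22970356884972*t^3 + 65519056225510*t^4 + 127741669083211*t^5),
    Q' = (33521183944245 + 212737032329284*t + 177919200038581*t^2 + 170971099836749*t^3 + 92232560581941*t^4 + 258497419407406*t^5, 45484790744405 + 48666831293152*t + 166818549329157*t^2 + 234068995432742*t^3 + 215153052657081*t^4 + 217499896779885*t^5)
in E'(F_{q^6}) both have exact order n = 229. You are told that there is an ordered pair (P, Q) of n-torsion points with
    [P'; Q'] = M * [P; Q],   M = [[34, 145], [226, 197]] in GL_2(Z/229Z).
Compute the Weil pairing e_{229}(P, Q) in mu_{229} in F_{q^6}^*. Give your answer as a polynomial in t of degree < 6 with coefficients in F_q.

197617777031980 + 143519939691711*t + 10519287649709*t^2 + 211479678988190*t^3 + 229041855145196*t^4 + 164803534949907*t^5

e_{229} is bilinear + alternating on E[229], so e_{229}(34*P + 145*Q, 226*P + 197*Q) = e_{229}(P,Q)^(34*197-145*226).
det(M) mod 229 = 34; its inverse in (Z/229)^* is 128 (check: 34*128 mod 229 = 1).
Build f_{229,P'} and f_{229,Q'} via the 8-bit ladder of 229=11100101_2; evaluate at shifted divisors; quotient in F_{262000373012407^6}.
The quotient is 140897580440490 + 100905204666384*t + 240095550360016*t^2 + 102716417027508*t^3 + 195356790686167*t^4 + 98193292521567*t^5.
Thus e_{229}(P,Q) = 197617777031980 + 143519939691711*t + 10519287649709*t^2 + 211479678988190*t^3 + 229041855145196*t^4 + 164803534949907*t^5.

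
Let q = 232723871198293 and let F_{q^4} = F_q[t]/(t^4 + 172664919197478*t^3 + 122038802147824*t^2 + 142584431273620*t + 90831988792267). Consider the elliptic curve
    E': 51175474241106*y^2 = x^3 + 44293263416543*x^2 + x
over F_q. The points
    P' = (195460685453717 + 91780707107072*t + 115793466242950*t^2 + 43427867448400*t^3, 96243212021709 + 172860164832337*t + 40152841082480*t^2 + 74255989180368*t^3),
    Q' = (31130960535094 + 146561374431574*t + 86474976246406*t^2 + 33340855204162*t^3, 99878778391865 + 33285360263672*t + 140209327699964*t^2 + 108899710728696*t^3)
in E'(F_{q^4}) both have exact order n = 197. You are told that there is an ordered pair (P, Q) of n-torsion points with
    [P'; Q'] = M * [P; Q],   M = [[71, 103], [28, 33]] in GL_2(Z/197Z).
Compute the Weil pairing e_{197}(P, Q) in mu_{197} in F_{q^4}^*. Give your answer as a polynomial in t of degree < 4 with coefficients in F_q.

e_{197}(aP+bQ,cP+dQ) = e_{197}(P,Q)^(ad-bc); with (a,b,c,d)=(71,103,28,33) this gives the det-197 law.
So e_{197}(P,Q) = e_{197}(P',Q')^{67}, since 50*67 = 1 mod 197.
Montgomery->Weierstrass: x_W = 29090044826271*x+19386628035645, y_W=29090044826271*y on F_{232723871198293}; lands on y^2=x^3+112090529603387*x+21490872808044.
8-bit Miller (11000101) on E'/F_{232723871198293} with a'=112090529603387, b'=21490872808044: accumulate tangent/chord ratios at Q'+S and P'+S'.
Result: e(P',Q') = 158626701099429 + 180630531126569*t + 162408932922566*t^2 + 86553251226553*t^3.
Thus e_{197}(P,Q) = 18086224906427 + 184441114102537*t + 95911489792333*t^2 + 76434099377564*t^3.

18086224906427 + 184441114102537*t + 95911489792333*t^2 + 76434099377564*t^3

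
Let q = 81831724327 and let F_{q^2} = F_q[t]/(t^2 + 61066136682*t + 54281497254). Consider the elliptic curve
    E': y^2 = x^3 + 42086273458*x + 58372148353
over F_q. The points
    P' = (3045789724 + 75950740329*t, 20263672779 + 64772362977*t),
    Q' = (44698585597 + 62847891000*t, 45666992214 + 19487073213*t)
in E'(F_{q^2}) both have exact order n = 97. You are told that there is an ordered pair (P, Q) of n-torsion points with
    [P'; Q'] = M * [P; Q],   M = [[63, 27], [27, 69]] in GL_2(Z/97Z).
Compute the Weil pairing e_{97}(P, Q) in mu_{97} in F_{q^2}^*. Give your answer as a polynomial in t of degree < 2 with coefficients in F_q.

13589128131 + 24794069406*t

Under M = [[63,27],[27,69]] in GL_2(Z/97), e_{97}(P',Q') = e_{97}(P,Q)^(63*69-27*27 mod 97).
Inverting 29 mod 97: 87. Thus e_{97}(P,Q) = e(P',Q')^{87}.
7-bit Miller (1100001) on E'/F_{81831724327} with a'=42086273458, b'=58372148353: accumulate tangent/chord ratios at Q'+S and P'+S'.
Result: e(P',Q') = 18676402387 + 38822111476*t.
Hence e(P,Q) = 13589128131 + 24794069406*t in F_{81831724327^2}^*.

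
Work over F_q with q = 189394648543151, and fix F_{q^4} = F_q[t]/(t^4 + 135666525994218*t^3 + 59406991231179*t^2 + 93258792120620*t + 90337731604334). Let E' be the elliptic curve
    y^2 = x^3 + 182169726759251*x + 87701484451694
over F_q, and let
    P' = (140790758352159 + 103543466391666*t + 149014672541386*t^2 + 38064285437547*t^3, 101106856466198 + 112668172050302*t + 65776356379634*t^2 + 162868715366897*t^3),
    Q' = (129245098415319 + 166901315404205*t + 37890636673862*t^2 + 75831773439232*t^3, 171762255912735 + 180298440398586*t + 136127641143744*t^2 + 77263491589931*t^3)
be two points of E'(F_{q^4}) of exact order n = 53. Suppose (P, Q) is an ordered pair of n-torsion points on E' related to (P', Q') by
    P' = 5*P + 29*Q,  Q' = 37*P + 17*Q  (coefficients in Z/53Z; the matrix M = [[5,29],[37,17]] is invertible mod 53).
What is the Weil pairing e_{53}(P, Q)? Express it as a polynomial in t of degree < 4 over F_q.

Since e_{53}(P,P)=e_{53}(Q,Q)=1 and e_{53}(Q,P)=e_{53}(P,Q)^{-1}, expanding e_{53}(5*P + 29*Q,37*P + 17*Q) leaves e(P,Q)^det(M).
det M = 5*17 - 29*37 = -988 = 19 (mod 53); 19^{-1} = 14 (mod 53).
6-bit Miller (110101) on E'/F_{189394648543151} with a'=182169726759251, b'=87701484451694: accumulate tangent/chord ratios at Q'+S and P'+S'.
The quotient is 53059055286333 + 15865203693372*t + 27899685273682*t^2 + 94182185167240*t^3.
e_{53}(P,Q) = (53059055286333 + 15865203693372*t + 27899685273682*t^2 + 94182185167240*t^3)^{14} = 27516779905468 + 59957416934238*t + 149818610415489*t^2 + 167597331091635*t^3.

27516779905468 + 59957416934238*t + 149818610415489*t^2 + 167597331091635*t^3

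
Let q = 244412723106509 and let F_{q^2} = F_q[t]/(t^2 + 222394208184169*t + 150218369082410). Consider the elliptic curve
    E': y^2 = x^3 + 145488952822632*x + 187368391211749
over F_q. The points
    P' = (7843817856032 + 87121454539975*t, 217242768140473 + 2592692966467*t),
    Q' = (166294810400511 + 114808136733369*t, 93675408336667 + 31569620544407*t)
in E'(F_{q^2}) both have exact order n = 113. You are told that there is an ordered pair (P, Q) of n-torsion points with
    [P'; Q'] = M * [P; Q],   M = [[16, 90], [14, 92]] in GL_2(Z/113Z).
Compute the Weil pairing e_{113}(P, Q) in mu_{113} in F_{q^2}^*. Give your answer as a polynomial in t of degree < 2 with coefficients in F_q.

e_{113}(aP+bQ,cP+dQ) = e_{113}(P,Q)^(ad-bc); with (a,b,c,d)=(16,90,14,92) this gives the det-113 law.
Hence e(P,Q) = e(P',Q')^{8} where 8 = 99^{-1} mod 113.
Miller loop for e_{113} over F_{244412723106509^2}: bits of 113 = 1110001; 6 double steps + 3 add steps, l/v at each.
Result: e(P',Q') = 177251188872359 + 49986484394877*t.
Finally e_{113}(P,Q) = 241600414662247 + 65148251730767*t.

241600414662247 + 65148251730767*t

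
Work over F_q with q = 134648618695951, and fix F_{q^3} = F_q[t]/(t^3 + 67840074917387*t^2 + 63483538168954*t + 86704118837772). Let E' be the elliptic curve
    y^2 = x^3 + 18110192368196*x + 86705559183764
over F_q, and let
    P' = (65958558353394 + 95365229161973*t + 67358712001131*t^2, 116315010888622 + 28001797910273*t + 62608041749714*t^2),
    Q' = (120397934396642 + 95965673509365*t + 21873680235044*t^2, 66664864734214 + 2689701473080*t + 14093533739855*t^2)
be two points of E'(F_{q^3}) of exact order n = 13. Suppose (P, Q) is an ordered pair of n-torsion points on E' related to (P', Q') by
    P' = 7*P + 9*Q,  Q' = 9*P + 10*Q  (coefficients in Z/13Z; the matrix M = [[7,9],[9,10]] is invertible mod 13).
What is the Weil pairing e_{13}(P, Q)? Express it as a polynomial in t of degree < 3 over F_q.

105921982745797 + 82005654974460*t + 39809710986329*t^2

Under M = [[7,9],[9,10]] in GL_2(Z/13), e_{13}(P',Q') = e_{13}(P,Q)^(7*10-9*9 mod 13).
det(M) mod 13 = 2; its inverse in (Z/13)^* is 7 (check: 2*7 mod 13 = 1).
n = 13 = (1101)_2 (4 bits, wt 3); accumulate f_{13,P'}(Q'+S)/f_{13,P'}(S) along the 3-step ladder.
Result: e(P',Q') = 125135973076770 + 114505076318706*t + 72354577100442*t^2.
Thus e_{13}(P,Q) = 105921982745797 + 82005654974460*t + 39809710986329*t^2.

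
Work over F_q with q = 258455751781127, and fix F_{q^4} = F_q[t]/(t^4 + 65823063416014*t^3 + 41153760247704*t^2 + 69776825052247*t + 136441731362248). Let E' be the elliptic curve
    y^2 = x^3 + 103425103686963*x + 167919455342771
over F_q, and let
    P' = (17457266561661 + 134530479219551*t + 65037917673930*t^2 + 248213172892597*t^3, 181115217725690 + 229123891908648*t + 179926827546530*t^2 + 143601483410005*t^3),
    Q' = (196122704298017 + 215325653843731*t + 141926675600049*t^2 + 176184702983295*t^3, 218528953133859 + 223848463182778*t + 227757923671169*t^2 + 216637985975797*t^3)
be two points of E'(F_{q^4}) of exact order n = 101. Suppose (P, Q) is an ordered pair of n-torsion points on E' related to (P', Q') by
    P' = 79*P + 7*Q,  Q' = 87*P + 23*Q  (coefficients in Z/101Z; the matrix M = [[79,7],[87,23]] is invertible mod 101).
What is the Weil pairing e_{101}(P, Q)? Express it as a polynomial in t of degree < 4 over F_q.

107814189893032 + 193982965264522*t + 94970337697821*t^2 + 122059781225766*t^3

Since e_{101}(P,P)=e_{101}(Q,Q)=1 and e_{101}(Q,P)=e_{101}(P,Q)^{-1}, expanding e_{101}(79*P + 7*Q,87*P + 23*Q) leaves e(P,Q)^det(M).
79*23 - 7*87 = 1208; reduced mod 101: det = 97, inverse 25.
n = 101 = (1100101)_2 (7 bits, wt 4); accumulate f_{101,P'}(Q'+S)/f_{101,P'}(S) along the 6-step ladder.
f_P(D_Q)/f_Q(D_P) = 117617473129064 + 175419849329243*t + 116802136039682*t^2 + 140777247036944*t^3.
Raise to 25: e(P,Q) = 107814189893032 + 193982965264522*t + 94970337697821*t^2 + 122059781225766*t^3 in mu_{101}.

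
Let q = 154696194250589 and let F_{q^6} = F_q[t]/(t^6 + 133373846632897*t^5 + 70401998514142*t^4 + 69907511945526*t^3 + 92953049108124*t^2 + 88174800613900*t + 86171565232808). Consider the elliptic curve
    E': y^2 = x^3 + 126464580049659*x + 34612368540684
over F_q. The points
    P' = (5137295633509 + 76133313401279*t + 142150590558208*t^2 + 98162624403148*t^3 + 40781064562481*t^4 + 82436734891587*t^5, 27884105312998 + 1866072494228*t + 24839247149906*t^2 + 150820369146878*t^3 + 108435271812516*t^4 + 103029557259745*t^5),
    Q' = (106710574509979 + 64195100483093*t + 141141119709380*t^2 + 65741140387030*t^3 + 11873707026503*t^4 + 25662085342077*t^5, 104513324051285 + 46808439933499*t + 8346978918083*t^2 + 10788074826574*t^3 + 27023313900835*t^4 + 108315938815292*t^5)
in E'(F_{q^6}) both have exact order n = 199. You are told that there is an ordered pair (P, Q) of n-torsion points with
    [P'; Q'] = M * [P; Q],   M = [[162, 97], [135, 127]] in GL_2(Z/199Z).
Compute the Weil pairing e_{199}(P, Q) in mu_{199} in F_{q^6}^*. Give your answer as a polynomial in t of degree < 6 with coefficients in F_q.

33357292561022 + 91403032064859*t + 12388252837429*t^2 + 67030840743918*t^3 + 106461821124727*t^4 + 102856515767184*t^5

e_{199} is bilinear + alternating on E[199], so e_{199}(162*P + 97*Q, 135*P + 127*Q) = e_{199}(P,Q)^(162*127-97*135).
So e_{199}(P,Q) = e_{199}(P',Q')^{187}, since 116*187 = 1 mod 199.
Double-and-add over 11000111: 8-1 doublings, 5-1 additions; each step l_{T,T}/v_{2T} or l_{T,P'}/v at Q'+S for random S.
So e_{199}(P',Q') = 90991564924052 + 117147249823837*t + 137363227458135*t^2 + 74644717278680*t^3 + 40353652083354*t^4 + 134823917300098*t^5.
(90991564924052 + 117147249823837*t + 137363227458135*t^2 + 74644717278680*t^3 + 40353652083354*t^4 + 134823917300098*t^5)^{187} mod (154696194250589,f) = 33357292561022 + 91403032064859*t + 12388252837429*t^2 + 67030840743918*t^3 + 106461821124727*t^4 + 102856515767184*t^5.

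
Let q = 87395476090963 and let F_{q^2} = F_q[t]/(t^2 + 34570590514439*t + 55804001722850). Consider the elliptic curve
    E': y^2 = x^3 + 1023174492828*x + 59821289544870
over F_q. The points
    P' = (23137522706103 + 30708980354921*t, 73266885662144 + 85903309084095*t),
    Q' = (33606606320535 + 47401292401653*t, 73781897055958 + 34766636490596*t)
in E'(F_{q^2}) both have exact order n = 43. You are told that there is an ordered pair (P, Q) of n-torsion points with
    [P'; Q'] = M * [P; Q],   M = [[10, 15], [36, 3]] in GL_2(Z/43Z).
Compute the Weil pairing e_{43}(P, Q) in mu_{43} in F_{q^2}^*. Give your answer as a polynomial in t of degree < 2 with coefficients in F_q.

83602654026135 + 14208395506253*t

e_{43}(aP+bQ,cP+dQ) = e_{43}(P,Q)^(ad-bc); with (a,b,c,d)=(10,15,36,3) this gives the det-43 law.
So e_{43}(P,Q) = e_{43}(P',Q')^{36}, since 6*36 = 1 mod 43.
Miller loop for e_{43} over F_{87395476090963^2}: bits of 43 = 101011; 5 double steps + 3 add steps, l/v at each.
The quotient is 36510348241073 + 60500978985604*t.
e_{43}(P,Q) = (36510348241073 + 60500978985604*t)^{36} = 83602654026135 + 14208395506253*t.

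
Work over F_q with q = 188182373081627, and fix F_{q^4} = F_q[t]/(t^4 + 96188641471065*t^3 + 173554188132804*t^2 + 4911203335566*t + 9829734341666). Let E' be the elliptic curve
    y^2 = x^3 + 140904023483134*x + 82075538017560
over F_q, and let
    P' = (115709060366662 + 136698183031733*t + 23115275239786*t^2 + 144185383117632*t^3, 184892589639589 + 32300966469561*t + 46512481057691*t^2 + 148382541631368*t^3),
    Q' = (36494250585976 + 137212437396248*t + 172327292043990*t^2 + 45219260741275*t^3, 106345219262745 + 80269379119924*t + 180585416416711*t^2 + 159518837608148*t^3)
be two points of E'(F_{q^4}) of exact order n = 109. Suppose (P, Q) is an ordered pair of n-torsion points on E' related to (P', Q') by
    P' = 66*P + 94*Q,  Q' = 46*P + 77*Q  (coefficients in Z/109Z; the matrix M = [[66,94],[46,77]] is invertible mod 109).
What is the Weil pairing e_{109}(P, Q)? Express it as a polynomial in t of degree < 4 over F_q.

e_{109}(aP+bQ,cP+dQ) = e_{109}(P,Q)^(ad-bc); with (a,b,c,d)=(66,94,46,77) this gives the det-109 law.
So e_{109}(P,Q) = e_{109}(P',Q')^{87}, since 104*87 = 1 mod 109.
Miller loop for e_{109} over F_{188182373081627^4}: bits of 109 = 1101101; 6 double steps + 4 add steps, l/v at each.
Result: e(P',Q') = 33435673589169 + 43647302446382*t + 138730664696337*t^2 + 102563788332116*t^3.
Hence e(P,Q) = 63105242240887 + 154320662976206*t + 57378459838997*t^2 + 78002221881369*t^3 in F_{188182373081627^4}^*.

63105242240887 + 154320662976206*t + 57378459838997*t^2 + 78002221881369*t^3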